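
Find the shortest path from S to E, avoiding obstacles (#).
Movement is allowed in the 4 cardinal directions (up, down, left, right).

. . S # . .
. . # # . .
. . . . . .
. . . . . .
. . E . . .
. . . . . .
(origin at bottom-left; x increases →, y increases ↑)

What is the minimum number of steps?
6
(one shortest path: (2, 5) → (1, 5) → (1, 4) → (1, 3) → (2, 3) → (2, 2) → (2, 1))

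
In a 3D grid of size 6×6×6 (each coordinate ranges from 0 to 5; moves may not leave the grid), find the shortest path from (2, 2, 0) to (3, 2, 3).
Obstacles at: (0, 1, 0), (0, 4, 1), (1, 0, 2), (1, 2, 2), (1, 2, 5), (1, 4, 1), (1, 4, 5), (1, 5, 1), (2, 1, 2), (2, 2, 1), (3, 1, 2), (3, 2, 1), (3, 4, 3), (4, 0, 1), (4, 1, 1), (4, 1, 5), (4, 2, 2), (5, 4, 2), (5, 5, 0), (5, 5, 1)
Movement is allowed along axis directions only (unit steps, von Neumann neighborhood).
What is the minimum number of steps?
6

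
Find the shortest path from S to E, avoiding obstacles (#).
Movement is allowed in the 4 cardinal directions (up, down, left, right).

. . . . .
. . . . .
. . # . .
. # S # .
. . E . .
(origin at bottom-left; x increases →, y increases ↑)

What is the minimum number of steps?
1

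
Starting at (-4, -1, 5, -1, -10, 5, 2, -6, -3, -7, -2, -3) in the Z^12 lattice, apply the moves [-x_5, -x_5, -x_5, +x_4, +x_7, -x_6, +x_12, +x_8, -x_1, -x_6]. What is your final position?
(-5, -1, 5, 0, -13, 3, 3, -5, -3, -7, -2, -2)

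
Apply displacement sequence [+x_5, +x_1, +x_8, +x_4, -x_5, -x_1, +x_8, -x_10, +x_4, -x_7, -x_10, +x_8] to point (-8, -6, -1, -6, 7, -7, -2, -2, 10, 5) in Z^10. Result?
(-8, -6, -1, -4, 7, -7, -3, 1, 10, 3)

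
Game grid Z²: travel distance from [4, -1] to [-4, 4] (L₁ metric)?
13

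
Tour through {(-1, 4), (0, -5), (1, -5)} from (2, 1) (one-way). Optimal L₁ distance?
17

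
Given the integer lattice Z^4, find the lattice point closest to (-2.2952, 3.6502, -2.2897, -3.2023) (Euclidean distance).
(-2, 4, -2, -3)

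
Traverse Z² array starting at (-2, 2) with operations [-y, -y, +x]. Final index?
(-1, 0)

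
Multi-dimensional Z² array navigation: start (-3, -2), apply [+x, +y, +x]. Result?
(-1, -1)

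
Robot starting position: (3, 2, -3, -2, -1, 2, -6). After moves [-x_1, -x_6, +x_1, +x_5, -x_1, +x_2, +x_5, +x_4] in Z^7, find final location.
(2, 3, -3, -1, 1, 1, -6)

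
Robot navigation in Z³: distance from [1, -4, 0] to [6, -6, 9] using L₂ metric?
10.4881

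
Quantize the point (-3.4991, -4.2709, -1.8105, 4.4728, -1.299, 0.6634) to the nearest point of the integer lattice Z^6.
(-3, -4, -2, 4, -1, 1)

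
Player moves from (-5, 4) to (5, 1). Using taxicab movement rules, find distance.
13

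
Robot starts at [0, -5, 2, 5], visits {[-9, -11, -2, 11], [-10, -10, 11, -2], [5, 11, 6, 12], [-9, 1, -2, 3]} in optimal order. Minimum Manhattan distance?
120
(one optimal route: (0, -5, 2, 5) → (-10, -10, 11, -2) → (-9, -11, -2, 11) → (-9, 1, -2, 3) → (5, 11, 6, 12))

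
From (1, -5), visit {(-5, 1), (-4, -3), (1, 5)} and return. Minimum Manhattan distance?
32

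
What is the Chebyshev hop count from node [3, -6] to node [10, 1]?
7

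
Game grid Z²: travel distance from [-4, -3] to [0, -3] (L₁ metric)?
4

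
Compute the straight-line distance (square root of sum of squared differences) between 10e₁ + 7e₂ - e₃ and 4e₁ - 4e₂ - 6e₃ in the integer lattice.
13.4907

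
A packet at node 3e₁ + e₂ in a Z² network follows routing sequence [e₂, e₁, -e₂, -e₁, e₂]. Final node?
(3, 2)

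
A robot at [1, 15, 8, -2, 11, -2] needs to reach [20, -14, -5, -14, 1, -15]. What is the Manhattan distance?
96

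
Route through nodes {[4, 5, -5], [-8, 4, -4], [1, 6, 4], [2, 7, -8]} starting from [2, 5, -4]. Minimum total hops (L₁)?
43
(one optimal route: (2, 5, -4) → (4, 5, -5) → (2, 7, -8) → (1, 6, 4) → (-8, 4, -4))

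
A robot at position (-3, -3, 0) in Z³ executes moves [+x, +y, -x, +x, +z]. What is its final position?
(-2, -2, 1)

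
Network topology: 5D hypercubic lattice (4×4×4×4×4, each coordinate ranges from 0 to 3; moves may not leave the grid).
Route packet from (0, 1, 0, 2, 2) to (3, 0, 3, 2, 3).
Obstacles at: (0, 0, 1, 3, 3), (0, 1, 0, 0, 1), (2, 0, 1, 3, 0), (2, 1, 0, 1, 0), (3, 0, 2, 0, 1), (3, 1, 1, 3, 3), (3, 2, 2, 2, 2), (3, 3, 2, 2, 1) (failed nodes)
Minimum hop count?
8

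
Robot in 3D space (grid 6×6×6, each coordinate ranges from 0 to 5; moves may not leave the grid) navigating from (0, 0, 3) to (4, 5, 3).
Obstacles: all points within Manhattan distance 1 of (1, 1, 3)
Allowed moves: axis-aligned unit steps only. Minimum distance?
11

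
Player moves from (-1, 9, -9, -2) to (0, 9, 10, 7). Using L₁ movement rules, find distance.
29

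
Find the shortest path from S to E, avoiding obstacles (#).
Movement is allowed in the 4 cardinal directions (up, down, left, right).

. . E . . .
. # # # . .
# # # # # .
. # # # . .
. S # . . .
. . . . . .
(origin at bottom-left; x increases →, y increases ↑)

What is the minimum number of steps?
13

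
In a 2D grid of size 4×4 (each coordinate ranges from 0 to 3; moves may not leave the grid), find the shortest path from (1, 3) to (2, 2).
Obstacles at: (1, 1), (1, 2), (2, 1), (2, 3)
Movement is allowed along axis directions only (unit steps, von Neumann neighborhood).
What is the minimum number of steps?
10
(one shortest path: (1, 3) → (0, 3) → (0, 2) → (0, 1) → (0, 0) → (1, 0) → (2, 0) → (3, 0) → (3, 1) → (3, 2) → (2, 2))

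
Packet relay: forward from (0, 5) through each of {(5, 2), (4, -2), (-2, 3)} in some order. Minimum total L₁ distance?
17
(one optimal route: (0, 5) → (-2, 3) → (5, 2) → (4, -2))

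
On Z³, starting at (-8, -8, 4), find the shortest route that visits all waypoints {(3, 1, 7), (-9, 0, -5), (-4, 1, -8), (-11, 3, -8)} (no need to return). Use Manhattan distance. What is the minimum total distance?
57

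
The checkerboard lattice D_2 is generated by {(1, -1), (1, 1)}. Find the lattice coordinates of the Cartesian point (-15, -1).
-7b₁ - 8b₂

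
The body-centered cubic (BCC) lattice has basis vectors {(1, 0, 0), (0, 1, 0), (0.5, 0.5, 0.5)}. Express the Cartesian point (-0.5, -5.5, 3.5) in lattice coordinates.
-4b₁ - 9b₂ + 7b₃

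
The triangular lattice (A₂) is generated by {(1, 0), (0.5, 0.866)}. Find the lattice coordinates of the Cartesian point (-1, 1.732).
-2b₁ + 2b₂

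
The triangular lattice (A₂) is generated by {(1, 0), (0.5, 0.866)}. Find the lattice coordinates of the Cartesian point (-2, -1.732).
-b₁ - 2b₂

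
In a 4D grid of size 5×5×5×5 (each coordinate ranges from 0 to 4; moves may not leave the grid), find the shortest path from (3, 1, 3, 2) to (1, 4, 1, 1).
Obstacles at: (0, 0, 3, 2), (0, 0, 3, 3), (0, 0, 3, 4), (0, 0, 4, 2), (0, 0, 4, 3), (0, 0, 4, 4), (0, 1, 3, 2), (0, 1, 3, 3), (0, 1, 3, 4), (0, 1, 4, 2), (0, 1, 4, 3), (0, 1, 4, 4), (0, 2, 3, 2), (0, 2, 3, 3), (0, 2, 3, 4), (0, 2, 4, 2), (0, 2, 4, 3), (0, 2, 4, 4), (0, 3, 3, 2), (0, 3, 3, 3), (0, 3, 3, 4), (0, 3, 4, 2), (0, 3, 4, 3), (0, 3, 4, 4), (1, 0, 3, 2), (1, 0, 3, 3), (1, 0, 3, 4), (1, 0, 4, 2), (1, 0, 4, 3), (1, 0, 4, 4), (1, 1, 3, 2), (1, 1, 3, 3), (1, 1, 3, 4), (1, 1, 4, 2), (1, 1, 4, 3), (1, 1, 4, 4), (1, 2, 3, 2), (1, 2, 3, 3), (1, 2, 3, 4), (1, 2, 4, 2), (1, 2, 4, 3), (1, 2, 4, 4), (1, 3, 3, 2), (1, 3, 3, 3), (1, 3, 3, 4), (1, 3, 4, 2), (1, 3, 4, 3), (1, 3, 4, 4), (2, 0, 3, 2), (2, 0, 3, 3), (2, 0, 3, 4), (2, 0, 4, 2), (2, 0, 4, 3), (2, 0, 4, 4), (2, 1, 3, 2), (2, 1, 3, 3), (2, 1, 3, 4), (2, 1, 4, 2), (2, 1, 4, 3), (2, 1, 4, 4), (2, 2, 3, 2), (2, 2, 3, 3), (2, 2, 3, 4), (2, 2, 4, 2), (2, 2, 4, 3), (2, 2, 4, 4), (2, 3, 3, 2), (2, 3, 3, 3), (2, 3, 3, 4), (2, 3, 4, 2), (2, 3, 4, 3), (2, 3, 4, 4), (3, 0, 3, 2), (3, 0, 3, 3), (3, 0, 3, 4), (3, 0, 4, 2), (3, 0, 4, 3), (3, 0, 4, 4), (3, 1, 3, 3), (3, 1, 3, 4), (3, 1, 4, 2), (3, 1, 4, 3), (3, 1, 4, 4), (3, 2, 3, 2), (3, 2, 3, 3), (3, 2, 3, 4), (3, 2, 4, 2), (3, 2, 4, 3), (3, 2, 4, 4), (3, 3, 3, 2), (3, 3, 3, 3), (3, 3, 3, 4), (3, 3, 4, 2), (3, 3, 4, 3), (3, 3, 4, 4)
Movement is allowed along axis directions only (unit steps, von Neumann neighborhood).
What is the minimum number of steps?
8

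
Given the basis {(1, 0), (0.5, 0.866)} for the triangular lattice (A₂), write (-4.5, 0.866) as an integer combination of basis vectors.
-5b₁ + b₂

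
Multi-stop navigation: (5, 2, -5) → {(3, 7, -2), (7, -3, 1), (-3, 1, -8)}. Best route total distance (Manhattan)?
47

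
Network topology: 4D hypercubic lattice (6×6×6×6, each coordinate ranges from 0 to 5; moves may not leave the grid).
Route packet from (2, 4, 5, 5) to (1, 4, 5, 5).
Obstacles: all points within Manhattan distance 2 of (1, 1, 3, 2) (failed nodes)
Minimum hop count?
1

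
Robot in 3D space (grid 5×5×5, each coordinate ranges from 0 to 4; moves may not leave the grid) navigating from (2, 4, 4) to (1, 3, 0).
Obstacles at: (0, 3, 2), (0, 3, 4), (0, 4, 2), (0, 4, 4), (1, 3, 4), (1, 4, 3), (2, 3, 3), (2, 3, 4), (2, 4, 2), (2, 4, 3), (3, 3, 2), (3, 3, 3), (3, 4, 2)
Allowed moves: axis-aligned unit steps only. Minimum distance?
10
(one shortest path: (2, 4, 4) → (3, 4, 4) → (4, 4, 4) → (4, 3, 4) → (4, 3, 3) → (4, 3, 2) → (4, 3, 1) → (3, 3, 1) → (2, 3, 1) → (1, 3, 1) → (1, 3, 0))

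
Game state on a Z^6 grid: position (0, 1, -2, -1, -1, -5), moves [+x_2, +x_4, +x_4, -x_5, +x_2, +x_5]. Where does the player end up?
(0, 3, -2, 1, -1, -5)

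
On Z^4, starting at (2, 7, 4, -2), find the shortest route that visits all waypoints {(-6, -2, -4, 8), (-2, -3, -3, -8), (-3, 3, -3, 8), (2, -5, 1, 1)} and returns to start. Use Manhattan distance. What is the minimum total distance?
94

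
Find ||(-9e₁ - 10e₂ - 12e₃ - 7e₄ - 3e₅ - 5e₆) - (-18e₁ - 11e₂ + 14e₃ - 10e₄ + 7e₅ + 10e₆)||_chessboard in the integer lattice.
26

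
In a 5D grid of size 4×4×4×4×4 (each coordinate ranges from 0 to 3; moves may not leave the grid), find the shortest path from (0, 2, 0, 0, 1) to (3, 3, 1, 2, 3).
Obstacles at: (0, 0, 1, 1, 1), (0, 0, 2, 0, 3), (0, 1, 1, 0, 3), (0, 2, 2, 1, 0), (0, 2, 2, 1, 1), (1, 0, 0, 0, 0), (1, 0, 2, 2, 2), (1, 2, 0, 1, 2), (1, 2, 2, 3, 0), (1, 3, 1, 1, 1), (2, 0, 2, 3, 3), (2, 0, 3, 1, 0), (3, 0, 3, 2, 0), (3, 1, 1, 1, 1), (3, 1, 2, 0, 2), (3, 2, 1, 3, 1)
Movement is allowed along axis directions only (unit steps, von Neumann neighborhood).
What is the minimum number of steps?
9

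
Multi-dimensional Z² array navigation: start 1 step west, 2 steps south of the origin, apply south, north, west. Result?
(-2, -2)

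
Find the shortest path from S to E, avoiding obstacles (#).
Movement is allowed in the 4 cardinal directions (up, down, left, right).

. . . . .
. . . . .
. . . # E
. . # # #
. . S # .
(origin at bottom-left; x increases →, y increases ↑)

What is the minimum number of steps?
8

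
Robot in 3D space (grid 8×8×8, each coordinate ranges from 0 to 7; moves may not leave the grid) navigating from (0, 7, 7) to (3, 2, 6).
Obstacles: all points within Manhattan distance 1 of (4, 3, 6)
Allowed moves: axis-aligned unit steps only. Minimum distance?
9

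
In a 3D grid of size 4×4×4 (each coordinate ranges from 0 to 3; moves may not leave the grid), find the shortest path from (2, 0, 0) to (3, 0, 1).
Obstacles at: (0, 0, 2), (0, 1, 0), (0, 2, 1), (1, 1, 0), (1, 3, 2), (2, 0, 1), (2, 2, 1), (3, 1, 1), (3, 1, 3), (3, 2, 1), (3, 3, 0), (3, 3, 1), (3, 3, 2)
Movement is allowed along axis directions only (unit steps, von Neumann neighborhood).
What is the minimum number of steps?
2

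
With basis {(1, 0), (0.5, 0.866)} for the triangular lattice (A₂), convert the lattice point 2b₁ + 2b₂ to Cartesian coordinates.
(3, 1.732)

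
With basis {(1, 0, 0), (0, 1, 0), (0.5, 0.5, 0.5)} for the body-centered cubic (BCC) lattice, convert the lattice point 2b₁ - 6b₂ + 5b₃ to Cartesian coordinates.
(4.5, -3.5, 2.5)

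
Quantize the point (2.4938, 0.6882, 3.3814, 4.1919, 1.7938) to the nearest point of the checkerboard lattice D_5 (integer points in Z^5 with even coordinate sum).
(2, 1, 3, 4, 2)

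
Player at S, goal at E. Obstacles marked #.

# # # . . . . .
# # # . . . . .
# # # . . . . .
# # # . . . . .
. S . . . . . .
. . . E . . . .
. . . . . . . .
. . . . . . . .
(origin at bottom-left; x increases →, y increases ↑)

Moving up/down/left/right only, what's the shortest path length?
3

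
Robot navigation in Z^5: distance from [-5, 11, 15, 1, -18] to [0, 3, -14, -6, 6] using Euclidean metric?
39.4335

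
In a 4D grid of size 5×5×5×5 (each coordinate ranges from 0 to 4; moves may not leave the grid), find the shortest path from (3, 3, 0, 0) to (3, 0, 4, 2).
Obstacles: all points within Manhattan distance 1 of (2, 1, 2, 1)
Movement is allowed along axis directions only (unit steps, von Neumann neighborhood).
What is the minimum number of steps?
9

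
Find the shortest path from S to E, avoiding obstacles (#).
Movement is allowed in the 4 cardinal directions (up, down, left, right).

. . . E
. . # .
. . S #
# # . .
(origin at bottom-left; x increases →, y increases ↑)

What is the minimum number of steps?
5
(one shortest path: (2, 1) → (1, 1) → (1, 2) → (1, 3) → (2, 3) → (3, 3))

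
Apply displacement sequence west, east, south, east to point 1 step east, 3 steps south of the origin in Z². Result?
(2, -4)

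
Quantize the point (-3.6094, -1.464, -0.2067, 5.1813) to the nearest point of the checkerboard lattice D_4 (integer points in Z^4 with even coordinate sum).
(-4, -1, 0, 5)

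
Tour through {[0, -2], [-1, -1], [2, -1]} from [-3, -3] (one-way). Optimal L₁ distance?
9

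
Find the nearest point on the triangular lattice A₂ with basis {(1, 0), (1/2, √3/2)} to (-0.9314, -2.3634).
(-0.5, -2.598)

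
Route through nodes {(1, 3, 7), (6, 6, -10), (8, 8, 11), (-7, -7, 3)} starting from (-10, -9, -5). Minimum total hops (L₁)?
76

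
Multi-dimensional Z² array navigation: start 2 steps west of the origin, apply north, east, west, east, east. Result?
(0, 1)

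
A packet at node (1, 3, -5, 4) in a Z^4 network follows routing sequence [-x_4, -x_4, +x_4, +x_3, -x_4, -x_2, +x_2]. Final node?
(1, 3, -4, 2)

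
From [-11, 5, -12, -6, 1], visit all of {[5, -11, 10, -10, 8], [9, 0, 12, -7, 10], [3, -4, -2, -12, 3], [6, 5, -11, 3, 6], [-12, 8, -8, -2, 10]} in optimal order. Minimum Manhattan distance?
143
(one optimal route: (-11, 5, -12, -6, 1) → (-12, 8, -8, -2, 10) → (6, 5, -11, 3, 6) → (3, -4, -2, -12, 3) → (5, -11, 10, -10, 8) → (9, 0, 12, -7, 10))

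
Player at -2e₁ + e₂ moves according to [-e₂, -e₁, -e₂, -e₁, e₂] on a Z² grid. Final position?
(-4, 0)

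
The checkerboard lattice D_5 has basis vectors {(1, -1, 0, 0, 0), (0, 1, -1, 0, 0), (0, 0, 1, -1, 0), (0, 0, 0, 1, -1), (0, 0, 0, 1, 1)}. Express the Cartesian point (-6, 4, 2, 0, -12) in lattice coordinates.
-6b₁ - 2b₂ + 6b₄ - 6b₅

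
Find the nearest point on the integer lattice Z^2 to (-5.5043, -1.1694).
(-6, -1)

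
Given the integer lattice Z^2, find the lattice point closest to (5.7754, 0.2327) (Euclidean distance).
(6, 0)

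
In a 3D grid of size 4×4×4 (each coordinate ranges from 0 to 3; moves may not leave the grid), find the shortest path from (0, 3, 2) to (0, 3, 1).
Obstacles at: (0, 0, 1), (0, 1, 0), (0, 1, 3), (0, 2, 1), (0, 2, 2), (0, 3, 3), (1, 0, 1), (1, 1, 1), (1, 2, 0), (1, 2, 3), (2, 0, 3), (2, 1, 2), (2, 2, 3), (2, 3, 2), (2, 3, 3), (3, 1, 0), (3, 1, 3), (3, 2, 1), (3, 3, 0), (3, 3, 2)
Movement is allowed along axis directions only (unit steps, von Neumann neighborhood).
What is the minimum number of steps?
1
(one shortest path: (0, 3, 2) → (0, 3, 1))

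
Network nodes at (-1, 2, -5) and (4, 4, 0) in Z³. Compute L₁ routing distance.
12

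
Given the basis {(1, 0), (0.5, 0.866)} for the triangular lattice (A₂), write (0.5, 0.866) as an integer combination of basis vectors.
b₂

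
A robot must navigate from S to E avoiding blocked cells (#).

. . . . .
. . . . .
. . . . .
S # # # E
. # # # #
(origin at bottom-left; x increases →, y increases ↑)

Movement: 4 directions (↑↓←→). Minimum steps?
6
(one shortest path: (0, 1) → (0, 2) → (1, 2) → (2, 2) → (3, 2) → (4, 2) → (4, 1))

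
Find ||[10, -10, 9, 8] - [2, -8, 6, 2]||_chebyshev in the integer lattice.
8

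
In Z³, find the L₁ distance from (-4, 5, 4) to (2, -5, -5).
25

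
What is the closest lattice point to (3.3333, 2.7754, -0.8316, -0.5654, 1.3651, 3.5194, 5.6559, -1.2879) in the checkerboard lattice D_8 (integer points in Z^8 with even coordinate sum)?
(3, 3, -1, -1, 1, 4, 6, -1)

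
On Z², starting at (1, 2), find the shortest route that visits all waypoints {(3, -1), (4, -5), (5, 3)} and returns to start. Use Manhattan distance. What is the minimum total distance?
24
(one optimal route: (1, 2) → (3, -1) → (4, -5) → (5, 3) → (1, 2))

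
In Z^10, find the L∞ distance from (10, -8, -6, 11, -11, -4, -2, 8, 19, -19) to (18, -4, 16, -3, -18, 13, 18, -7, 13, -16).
22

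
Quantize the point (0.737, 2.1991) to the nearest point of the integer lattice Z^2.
(1, 2)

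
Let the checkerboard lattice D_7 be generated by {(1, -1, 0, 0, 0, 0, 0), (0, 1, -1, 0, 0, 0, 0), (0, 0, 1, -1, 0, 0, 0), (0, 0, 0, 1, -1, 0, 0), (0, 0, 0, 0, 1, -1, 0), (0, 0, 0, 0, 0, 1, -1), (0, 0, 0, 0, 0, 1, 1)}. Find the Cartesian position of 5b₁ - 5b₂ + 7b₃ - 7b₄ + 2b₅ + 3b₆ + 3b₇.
(5, -10, 12, -14, 9, 4, 0)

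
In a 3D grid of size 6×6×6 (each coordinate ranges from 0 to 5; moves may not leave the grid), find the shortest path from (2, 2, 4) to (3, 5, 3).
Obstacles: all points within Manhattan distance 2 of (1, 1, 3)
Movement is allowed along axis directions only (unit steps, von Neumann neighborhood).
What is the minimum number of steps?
5
(one shortest path: (2, 2, 4) → (3, 2, 4) → (3, 3, 4) → (3, 4, 4) → (3, 5, 4) → (3, 5, 3))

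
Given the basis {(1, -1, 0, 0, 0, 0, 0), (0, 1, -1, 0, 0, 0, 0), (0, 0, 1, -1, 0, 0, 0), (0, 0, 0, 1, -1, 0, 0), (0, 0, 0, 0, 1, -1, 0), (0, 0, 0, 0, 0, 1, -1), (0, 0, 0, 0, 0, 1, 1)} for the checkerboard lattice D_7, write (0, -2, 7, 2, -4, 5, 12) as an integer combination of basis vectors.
-2b₂ + 5b₃ + 7b₄ + 3b₅ - 2b₆ + 10b₇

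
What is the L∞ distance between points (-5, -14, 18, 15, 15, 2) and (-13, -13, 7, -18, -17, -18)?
33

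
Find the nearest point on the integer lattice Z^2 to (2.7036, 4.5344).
(3, 5)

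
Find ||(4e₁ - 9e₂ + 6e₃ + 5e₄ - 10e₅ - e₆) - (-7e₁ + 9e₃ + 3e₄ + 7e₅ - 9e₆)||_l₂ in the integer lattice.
23.8328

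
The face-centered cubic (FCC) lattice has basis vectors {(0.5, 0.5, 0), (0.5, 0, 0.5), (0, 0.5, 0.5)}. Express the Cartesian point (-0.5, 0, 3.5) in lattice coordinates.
-4b₁ + 3b₂ + 4b₃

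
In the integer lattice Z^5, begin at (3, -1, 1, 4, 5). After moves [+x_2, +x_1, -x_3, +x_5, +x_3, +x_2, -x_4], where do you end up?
(4, 1, 1, 3, 6)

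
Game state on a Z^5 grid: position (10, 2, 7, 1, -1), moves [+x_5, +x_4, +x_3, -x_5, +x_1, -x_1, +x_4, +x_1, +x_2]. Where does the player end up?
(11, 3, 8, 3, -1)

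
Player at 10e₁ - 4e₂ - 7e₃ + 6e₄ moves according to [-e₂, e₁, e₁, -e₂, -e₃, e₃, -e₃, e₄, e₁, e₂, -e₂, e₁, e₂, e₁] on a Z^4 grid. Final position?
(15, -5, -8, 7)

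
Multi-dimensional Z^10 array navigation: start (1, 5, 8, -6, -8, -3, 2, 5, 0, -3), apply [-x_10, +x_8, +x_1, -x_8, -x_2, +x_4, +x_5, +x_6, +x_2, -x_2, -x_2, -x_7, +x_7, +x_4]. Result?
(2, 3, 8, -4, -7, -2, 2, 5, 0, -4)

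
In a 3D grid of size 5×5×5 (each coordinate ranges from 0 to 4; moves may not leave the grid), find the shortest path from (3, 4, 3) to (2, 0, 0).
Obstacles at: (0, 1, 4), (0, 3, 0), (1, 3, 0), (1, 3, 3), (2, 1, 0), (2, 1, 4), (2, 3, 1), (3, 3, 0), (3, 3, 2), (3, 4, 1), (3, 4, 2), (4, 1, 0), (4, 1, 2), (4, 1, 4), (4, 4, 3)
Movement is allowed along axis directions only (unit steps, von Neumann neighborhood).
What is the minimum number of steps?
8
(one shortest path: (3, 4, 3) → (2, 4, 3) → (2, 3, 3) → (2, 2, 3) → (2, 1, 3) → (2, 0, 3) → (2, 0, 2) → (2, 0, 1) → (2, 0, 0))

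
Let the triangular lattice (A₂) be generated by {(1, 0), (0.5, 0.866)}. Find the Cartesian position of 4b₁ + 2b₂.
(5, 1.732)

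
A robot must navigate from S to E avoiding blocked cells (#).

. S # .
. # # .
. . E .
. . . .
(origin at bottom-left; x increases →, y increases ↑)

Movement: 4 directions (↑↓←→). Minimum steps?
5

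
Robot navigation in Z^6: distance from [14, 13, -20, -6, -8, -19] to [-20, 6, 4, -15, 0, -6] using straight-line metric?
45.7712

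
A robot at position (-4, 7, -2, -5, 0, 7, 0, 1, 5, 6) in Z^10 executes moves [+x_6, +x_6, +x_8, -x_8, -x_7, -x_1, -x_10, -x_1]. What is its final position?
(-6, 7, -2, -5, 0, 9, -1, 1, 5, 5)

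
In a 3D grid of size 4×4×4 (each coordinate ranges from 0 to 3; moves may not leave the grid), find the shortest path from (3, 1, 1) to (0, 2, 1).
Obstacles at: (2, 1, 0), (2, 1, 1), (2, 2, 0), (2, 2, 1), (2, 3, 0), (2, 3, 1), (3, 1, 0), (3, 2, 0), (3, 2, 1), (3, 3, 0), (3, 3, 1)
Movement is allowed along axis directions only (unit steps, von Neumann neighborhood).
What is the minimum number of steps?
6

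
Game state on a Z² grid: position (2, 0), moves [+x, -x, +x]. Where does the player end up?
(3, 0)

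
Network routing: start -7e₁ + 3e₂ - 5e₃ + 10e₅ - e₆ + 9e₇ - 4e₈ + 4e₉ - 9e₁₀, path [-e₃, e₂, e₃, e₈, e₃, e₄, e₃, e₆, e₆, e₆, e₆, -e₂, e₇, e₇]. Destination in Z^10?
(-7, 3, -3, 1, 10, 3, 11, -3, 4, -9)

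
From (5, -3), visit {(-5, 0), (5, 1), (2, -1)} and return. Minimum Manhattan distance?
28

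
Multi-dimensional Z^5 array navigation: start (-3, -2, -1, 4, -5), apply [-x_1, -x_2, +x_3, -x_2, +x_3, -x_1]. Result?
(-5, -4, 1, 4, -5)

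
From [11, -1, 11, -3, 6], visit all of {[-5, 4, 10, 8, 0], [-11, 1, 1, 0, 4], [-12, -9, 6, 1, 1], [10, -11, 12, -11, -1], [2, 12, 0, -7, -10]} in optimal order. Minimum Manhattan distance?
171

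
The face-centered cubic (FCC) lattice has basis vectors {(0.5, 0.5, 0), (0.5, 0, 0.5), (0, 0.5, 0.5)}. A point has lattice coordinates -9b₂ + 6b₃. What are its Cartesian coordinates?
(-4.5, 3, -1.5)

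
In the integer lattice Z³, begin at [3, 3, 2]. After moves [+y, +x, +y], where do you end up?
(4, 5, 2)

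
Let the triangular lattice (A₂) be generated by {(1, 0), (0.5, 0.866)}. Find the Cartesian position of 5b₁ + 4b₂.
(7, 3.464)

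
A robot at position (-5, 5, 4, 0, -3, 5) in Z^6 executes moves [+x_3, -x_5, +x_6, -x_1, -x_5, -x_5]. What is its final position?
(-6, 5, 5, 0, -6, 6)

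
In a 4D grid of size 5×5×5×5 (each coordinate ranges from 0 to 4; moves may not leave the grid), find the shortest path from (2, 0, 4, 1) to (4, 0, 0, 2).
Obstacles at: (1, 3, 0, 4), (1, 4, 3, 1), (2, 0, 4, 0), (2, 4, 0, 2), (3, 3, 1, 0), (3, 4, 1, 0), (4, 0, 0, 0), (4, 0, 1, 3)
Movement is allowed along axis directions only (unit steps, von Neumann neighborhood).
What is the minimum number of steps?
7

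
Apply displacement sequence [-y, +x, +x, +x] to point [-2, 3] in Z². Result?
(1, 2)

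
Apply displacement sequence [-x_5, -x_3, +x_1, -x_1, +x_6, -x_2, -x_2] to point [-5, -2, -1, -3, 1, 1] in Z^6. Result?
(-5, -4, -2, -3, 0, 2)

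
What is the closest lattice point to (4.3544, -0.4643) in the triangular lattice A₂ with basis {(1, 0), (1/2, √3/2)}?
(4.5, -0.866)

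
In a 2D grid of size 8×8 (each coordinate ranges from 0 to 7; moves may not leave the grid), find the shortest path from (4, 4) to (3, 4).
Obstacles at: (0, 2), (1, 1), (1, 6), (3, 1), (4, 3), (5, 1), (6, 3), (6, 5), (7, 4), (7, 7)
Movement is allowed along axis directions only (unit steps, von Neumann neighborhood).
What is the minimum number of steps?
1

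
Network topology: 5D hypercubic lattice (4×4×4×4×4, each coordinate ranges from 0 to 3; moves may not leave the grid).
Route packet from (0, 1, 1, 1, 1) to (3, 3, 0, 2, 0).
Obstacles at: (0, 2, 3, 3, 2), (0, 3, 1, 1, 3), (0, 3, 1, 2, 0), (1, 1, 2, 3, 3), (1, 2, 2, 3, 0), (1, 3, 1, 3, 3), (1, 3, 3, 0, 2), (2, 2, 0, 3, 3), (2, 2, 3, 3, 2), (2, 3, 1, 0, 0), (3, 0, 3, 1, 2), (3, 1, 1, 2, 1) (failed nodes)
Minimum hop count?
8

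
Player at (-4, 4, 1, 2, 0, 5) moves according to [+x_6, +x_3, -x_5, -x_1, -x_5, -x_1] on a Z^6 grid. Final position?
(-6, 4, 2, 2, -2, 6)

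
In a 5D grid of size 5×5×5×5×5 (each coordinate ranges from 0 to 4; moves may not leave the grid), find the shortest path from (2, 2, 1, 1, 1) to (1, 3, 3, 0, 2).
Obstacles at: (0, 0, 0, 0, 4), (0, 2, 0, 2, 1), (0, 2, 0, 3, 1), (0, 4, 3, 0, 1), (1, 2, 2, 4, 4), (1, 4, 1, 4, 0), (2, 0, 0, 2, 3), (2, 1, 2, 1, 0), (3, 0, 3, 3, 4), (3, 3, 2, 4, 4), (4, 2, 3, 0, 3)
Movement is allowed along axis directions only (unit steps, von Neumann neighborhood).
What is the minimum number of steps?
6
(one shortest path: (2, 2, 1, 1, 1) → (1, 2, 1, 1, 1) → (1, 3, 1, 1, 1) → (1, 3, 2, 1, 1) → (1, 3, 3, 1, 1) → (1, 3, 3, 0, 1) → (1, 3, 3, 0, 2))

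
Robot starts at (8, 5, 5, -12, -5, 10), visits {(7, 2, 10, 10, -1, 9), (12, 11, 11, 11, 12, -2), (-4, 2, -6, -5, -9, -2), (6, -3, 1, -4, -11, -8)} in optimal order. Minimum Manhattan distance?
176
(one optimal route: (8, 5, 5, -12, -5, 10) → (-4, 2, -6, -5, -9, -2) → (6, -3, 1, -4, -11, -8) → (7, 2, 10, 10, -1, 9) → (12, 11, 11, 11, 12, -2))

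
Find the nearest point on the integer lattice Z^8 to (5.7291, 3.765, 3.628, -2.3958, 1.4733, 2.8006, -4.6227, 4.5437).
(6, 4, 4, -2, 1, 3, -5, 5)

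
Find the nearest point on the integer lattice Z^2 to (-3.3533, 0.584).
(-3, 1)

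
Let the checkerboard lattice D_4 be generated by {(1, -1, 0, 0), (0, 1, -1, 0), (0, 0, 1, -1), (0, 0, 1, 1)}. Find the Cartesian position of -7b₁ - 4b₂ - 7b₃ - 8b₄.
(-7, 3, -11, -1)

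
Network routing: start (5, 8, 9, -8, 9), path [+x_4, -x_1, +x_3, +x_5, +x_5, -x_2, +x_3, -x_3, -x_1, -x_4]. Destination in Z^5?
(3, 7, 10, -8, 11)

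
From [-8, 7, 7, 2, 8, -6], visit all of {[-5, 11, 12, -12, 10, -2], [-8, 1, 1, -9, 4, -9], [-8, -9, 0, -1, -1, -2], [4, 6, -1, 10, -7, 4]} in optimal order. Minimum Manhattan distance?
154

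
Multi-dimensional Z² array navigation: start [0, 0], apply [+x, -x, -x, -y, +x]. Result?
(0, -1)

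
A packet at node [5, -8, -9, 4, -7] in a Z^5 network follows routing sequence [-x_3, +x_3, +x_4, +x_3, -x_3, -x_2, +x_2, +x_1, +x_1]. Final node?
(7, -8, -9, 5, -7)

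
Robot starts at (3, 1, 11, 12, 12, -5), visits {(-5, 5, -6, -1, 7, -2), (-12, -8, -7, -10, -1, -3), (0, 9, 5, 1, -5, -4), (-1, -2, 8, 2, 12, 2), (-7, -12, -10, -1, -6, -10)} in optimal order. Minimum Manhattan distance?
174
(one optimal route: (3, 1, 11, 12, 12, -5) → (-1, -2, 8, 2, 12, 2) → (0, 9, 5, 1, -5, -4) → (-5, 5, -6, -1, 7, -2) → (-12, -8, -7, -10, -1, -3) → (-7, -12, -10, -1, -6, -10))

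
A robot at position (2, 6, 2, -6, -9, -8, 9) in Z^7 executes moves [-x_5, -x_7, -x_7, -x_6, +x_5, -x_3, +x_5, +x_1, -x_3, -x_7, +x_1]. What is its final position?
(4, 6, 0, -6, -8, -9, 6)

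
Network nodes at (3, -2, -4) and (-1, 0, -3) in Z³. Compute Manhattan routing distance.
7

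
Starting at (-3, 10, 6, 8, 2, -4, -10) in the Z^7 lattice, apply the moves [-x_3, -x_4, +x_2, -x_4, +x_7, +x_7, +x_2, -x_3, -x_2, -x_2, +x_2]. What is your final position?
(-3, 11, 4, 6, 2, -4, -8)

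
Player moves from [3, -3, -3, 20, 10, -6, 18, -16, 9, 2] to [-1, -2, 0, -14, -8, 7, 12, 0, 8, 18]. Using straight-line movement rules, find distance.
47.1593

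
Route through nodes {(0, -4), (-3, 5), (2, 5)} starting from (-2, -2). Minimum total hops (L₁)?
20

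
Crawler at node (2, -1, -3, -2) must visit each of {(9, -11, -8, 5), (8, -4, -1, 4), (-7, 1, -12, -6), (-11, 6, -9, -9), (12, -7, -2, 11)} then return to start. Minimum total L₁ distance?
142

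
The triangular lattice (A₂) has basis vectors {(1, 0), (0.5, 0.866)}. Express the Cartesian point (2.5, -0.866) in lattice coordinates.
3b₁ - b₂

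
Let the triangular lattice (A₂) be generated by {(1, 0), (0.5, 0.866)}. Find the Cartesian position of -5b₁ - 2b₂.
(-6, -1.732)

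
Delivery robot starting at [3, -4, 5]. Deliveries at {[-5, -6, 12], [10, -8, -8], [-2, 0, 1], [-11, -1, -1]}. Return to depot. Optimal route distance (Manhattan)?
106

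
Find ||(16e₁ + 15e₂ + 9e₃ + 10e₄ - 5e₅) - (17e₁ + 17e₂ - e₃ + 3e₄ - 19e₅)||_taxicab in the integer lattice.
34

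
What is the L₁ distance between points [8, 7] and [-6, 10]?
17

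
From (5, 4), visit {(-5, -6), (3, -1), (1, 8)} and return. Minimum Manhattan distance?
48
(one optimal route: (5, 4) → (3, -1) → (-5, -6) → (1, 8) → (5, 4))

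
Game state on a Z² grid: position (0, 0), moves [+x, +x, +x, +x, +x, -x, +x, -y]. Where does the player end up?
(5, -1)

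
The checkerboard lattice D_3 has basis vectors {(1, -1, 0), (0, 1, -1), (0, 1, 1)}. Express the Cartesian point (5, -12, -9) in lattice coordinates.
5b₁ + b₂ - 8b₃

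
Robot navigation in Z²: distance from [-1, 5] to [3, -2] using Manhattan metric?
11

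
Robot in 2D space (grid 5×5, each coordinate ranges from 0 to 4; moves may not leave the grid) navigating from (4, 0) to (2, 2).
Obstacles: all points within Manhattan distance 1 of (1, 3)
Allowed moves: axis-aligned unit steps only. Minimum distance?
4
(one shortest path: (4, 0) → (3, 0) → (2, 0) → (2, 1) → (2, 2))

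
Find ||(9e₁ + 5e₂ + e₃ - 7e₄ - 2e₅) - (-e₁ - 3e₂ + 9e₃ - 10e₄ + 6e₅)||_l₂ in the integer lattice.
17.3494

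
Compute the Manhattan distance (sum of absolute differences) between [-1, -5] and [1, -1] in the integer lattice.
6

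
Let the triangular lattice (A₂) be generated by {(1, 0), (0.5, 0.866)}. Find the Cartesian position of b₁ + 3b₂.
(2.5, 2.598)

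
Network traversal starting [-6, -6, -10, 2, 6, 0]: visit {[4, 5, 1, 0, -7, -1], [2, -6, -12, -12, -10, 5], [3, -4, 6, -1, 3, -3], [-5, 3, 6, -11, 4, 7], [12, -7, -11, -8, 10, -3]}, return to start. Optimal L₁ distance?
240
(one optimal route: (-6, -6, -10, 2, 6, 0) → (-5, 3, 6, -11, 4, 7) → (3, -4, 6, -1, 3, -3) → (4, 5, 1, 0, -7, -1) → (2, -6, -12, -12, -10, 5) → (12, -7, -11, -8, 10, -3) → (-6, -6, -10, 2, 6, 0))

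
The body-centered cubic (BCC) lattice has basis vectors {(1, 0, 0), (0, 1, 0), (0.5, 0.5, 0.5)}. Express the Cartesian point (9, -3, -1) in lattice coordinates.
10b₁ - 2b₂ - 2b₃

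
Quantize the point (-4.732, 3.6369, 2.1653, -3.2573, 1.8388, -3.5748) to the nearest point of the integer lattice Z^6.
(-5, 4, 2, -3, 2, -4)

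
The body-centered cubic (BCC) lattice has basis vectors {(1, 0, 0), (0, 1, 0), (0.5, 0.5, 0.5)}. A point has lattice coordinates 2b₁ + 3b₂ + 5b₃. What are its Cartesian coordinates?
(4.5, 5.5, 2.5)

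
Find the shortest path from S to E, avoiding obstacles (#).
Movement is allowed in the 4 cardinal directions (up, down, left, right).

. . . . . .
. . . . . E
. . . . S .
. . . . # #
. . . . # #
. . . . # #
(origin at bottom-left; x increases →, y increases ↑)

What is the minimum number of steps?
2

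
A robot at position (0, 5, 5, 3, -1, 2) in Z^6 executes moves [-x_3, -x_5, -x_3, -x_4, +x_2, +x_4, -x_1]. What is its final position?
(-1, 6, 3, 3, -2, 2)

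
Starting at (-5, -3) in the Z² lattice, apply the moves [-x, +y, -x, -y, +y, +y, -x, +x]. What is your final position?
(-7, -1)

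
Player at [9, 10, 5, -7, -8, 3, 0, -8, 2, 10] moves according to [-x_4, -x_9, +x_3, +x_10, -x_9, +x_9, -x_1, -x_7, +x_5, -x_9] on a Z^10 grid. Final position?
(8, 10, 6, -8, -7, 3, -1, -8, 0, 11)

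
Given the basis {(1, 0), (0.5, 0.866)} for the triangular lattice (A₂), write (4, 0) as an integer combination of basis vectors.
4b₁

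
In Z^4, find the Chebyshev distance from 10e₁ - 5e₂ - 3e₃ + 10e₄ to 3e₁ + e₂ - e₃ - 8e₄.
18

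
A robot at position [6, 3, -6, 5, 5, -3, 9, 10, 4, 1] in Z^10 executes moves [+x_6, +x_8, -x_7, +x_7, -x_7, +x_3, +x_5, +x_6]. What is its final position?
(6, 3, -5, 5, 6, -1, 8, 11, 4, 1)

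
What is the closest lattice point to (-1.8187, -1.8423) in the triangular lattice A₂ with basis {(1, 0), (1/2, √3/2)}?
(-2, -1.732)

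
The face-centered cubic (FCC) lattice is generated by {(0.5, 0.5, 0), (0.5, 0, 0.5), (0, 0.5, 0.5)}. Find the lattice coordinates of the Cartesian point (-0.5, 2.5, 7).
-5b₁ + 4b₂ + 10b₃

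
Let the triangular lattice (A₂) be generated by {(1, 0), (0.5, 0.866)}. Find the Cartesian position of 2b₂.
(1, 1.732)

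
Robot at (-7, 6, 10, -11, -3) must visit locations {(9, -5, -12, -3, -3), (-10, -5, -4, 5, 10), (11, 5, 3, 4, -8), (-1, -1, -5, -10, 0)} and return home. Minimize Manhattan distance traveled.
204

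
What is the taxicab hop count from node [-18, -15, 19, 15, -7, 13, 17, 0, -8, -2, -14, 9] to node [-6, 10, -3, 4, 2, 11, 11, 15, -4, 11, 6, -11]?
159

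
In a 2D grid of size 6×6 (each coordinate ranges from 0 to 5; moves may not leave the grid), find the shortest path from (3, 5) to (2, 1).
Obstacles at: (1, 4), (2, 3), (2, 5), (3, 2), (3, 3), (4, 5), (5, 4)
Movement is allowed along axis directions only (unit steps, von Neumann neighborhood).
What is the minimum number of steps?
7
(one shortest path: (3, 5) → (3, 4) → (4, 4) → (4, 3) → (4, 2) → (4, 1) → (3, 1) → (2, 1))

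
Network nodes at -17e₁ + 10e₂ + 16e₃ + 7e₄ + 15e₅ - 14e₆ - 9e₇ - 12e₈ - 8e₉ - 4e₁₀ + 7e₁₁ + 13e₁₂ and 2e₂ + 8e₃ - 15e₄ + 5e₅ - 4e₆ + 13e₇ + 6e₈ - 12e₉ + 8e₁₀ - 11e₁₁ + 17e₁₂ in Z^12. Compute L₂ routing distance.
49.0816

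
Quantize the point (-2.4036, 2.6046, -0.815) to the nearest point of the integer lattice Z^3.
(-2, 3, -1)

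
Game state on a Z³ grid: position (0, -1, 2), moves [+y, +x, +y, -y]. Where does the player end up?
(1, 0, 2)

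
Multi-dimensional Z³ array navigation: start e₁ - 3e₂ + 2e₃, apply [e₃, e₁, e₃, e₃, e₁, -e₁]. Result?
(2, -3, 5)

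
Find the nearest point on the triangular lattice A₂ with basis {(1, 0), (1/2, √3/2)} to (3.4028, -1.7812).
(3, -1.732)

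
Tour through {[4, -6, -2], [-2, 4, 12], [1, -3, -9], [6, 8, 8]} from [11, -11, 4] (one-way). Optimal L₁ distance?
78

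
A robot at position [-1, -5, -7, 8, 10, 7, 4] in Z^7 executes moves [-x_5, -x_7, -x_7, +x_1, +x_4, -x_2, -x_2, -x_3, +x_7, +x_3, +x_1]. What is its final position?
(1, -7, -7, 9, 9, 7, 3)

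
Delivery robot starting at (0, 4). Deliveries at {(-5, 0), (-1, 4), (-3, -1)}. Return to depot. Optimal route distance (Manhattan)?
20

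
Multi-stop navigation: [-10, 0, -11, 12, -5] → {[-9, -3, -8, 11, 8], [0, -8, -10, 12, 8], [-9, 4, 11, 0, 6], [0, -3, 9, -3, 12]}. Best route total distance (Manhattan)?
108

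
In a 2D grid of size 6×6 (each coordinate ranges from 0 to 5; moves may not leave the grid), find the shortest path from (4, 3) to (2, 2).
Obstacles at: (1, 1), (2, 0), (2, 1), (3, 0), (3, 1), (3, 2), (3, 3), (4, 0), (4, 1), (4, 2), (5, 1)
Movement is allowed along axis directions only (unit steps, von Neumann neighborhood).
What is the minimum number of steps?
5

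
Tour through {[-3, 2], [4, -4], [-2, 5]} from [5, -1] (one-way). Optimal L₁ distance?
21
(one optimal route: (5, -1) → (4, -4) → (-3, 2) → (-2, 5))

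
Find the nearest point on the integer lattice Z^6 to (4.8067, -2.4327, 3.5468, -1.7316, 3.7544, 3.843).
(5, -2, 4, -2, 4, 4)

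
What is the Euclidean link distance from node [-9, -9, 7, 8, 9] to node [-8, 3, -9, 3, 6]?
20.8567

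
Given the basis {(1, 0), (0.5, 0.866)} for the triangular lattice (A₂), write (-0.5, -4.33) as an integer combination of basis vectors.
2b₁ - 5b₂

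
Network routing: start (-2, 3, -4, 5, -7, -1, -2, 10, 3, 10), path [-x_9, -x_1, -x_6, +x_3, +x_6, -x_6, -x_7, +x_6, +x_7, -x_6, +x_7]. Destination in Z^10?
(-3, 3, -3, 5, -7, -2, -1, 10, 2, 10)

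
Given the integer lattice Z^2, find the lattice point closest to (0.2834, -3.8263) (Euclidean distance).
(0, -4)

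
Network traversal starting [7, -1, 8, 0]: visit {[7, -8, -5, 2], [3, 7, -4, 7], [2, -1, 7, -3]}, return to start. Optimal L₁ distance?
86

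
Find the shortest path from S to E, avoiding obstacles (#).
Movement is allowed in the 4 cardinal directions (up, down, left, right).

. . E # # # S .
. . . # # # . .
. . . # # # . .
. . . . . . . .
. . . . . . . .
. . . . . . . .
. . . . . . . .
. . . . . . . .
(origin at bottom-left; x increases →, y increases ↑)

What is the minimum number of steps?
10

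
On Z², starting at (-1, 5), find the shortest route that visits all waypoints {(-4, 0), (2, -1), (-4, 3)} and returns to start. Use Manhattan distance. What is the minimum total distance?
24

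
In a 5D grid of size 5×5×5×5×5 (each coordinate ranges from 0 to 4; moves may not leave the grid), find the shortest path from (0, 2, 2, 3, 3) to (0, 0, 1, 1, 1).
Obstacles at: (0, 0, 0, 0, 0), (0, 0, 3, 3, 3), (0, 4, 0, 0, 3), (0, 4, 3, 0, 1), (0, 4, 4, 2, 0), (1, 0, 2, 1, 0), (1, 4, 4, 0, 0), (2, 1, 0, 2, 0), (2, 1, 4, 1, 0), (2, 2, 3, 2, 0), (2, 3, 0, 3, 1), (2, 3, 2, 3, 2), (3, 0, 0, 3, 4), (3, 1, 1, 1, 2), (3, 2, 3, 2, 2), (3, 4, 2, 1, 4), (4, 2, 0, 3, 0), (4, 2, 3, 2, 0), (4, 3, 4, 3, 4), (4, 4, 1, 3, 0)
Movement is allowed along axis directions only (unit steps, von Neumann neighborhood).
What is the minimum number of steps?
7
(one shortest path: (0, 2, 2, 3, 3) → (0, 1, 2, 3, 3) → (0, 0, 2, 3, 3) → (0, 0, 1, 3, 3) → (0, 0, 1, 2, 3) → (0, 0, 1, 1, 3) → (0, 0, 1, 1, 2) → (0, 0, 1, 1, 1))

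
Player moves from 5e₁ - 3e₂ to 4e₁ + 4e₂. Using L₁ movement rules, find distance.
8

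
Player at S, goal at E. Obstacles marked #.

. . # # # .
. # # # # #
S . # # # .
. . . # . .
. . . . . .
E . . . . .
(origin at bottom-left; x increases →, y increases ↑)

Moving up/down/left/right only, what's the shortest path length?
3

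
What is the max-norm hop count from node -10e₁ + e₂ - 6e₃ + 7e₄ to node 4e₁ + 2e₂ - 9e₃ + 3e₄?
14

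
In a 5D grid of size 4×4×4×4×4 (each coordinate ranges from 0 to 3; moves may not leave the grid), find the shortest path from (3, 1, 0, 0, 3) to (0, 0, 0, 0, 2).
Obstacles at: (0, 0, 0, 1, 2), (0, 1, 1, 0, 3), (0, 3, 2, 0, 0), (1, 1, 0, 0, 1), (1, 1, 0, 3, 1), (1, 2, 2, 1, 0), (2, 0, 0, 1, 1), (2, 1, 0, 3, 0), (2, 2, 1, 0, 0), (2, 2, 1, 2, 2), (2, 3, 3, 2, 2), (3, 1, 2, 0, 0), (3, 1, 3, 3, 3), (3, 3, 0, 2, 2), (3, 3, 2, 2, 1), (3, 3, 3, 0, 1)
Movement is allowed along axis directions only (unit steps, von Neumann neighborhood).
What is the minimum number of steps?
5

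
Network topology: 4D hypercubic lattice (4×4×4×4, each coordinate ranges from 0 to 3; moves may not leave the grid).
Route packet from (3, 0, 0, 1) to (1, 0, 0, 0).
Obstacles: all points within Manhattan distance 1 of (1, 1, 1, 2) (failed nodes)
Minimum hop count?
3
(one shortest path: (3, 0, 0, 1) → (2, 0, 0, 1) → (1, 0, 0, 1) → (1, 0, 0, 0))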